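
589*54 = 31806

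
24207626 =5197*4658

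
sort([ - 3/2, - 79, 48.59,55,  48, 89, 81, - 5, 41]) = [ - 79,-5, - 3/2, 41, 48,48.59, 55,81, 89]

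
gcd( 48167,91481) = 1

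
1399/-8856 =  - 1+ 7457/8856=- 0.16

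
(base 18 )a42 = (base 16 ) cf2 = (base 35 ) 2OO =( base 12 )1b02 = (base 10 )3314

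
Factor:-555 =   -  3^1*5^1*37^1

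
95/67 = 95/67 = 1.42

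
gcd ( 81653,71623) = 1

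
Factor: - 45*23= - 1035 = - 3^2*5^1*23^1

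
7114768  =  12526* 568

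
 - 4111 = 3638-7749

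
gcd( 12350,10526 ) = 38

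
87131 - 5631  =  81500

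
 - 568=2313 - 2881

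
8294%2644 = 362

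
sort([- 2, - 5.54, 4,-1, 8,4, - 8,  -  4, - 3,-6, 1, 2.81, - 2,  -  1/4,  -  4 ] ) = [ - 8,-6,-5.54, - 4, - 4,  -  3,  -  2, - 2, -1, - 1/4, 1, 2.81 , 4, 4, 8]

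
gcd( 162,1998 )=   54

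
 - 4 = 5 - 9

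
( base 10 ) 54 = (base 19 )2g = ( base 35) 1J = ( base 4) 312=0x36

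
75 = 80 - 5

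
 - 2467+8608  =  6141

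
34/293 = 34/293 = 0.12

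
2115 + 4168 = 6283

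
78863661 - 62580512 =16283149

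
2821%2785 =36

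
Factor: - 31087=-7^1*4441^1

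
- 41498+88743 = 47245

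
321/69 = 107/23 = 4.65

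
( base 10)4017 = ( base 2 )111110110001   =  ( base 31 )45I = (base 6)30333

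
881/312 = 881/312 = 2.82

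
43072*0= 0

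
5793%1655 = 828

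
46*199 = 9154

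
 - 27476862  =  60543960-88020822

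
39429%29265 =10164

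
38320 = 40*958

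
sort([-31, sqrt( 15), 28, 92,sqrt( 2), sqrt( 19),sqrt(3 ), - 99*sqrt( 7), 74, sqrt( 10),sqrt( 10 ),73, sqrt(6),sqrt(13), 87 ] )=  [ - 99 * sqrt( 7) , - 31,sqrt( 2 ), sqrt( 3),sqrt( 6), sqrt (10),sqrt( 10 ) , sqrt( 13), sqrt( 15 ), sqrt (19), 28, 73 , 74, 87,92] 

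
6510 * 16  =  104160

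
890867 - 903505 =  -  12638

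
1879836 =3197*588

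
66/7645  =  6/695= 0.01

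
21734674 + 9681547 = 31416221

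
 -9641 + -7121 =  - 16762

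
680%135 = 5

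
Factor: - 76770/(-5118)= 15= 3^1*5^1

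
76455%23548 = 5811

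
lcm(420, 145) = 12180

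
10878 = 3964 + 6914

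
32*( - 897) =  - 28704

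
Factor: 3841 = 23^1*167^1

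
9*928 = 8352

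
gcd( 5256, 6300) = 36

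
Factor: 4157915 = 5^1*831583^1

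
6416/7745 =6416/7745= 0.83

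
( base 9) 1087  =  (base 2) 1100101000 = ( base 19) 24A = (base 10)808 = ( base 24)19G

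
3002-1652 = 1350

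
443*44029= 19504847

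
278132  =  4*69533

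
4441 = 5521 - 1080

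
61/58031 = 61/58031 = 0.00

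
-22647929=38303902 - 60951831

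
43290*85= 3679650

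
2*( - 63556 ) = - 127112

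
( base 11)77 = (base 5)314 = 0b1010100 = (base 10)84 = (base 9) 103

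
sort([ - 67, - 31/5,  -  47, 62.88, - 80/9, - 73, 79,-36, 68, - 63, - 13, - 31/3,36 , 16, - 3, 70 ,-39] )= [ - 73, - 67 ,-63, - 47, - 39,- 36, - 13, - 31/3,-80/9, - 31/5, - 3,16,36,62.88, 68, 70 , 79 ] 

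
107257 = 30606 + 76651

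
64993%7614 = 4081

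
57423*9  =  516807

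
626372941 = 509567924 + 116805017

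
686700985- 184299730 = 502401255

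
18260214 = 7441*2454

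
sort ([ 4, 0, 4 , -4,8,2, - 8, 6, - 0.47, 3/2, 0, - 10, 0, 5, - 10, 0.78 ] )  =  [ - 10,- 10, - 8, - 4,  -  0.47, 0 , 0, 0, 0.78, 3/2 , 2, 4,4, 5, 6, 8] 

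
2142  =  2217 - 75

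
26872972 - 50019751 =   -  23146779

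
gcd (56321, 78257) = 1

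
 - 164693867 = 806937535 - 971631402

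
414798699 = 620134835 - 205336136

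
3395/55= 679/11 = 61.73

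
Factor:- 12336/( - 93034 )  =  24/181 = 2^3*3^1*181^( - 1) 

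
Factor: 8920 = 2^3*5^1 * 223^1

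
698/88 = 7  +  41/44 = 7.93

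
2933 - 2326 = 607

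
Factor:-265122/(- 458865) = 26/45 = 2^1*3^( - 2)*5^ ( - 1)*13^1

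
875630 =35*25018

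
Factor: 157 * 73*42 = 481362 = 2^1 * 3^1*7^1*73^1*157^1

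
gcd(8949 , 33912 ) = 471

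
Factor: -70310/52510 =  - 79/59 = - 59^ (- 1)  *79^1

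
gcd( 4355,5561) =67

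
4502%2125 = 252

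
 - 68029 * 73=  - 4966117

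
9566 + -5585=3981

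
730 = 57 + 673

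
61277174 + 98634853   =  159912027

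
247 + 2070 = 2317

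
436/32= 109/8 = 13.62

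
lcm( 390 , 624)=3120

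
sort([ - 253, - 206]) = [  -  253, - 206]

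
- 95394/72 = - 15899/12 =-1324.92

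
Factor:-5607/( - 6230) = 2^( - 1)*3^2*5^( - 1)  =  9/10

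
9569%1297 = 490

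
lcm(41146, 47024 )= 329168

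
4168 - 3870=298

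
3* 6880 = 20640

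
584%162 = 98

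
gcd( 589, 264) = 1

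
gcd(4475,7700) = 25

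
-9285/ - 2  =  9285/2=4642.50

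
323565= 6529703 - 6206138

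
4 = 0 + 4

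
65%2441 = 65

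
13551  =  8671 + 4880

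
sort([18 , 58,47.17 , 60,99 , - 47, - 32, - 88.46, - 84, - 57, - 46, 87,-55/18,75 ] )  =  [  -  88.46, - 84, - 57, -47, - 46,  -  32,  -  55/18,18, 47.17,58, 60, 75,87 , 99]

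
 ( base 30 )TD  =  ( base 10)883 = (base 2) 1101110011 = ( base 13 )52c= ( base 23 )1f9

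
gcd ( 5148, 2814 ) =6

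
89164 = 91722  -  2558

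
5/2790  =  1/558 = 0.00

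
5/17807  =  5/17807 = 0.00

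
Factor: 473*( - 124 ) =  - 58652=- 2^2*11^1*31^1*43^1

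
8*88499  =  707992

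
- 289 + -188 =  -  477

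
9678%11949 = 9678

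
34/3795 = 34/3795 = 0.01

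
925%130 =15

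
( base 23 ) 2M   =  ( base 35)1X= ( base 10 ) 68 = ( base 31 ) 26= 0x44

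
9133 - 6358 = 2775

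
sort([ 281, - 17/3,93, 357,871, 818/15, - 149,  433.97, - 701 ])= [ - 701, - 149, - 17/3 , 818/15,93, 281, 357, 433.97,871 ] 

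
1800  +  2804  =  4604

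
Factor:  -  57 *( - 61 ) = 3477 = 3^1 * 19^1*61^1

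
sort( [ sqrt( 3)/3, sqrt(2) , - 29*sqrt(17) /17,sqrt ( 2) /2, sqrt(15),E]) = [-29*sqrt(17 )/17, sqrt (3 )/3, sqrt(2 )/2,  sqrt(2 ), E,sqrt(15) ] 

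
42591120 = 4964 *8580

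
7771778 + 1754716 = 9526494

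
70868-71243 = -375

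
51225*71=3636975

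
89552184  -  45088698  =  44463486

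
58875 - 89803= -30928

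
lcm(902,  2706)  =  2706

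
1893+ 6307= 8200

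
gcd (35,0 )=35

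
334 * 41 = 13694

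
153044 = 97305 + 55739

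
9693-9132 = 561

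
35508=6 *5918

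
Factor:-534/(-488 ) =267/244 =2^(-2 )*3^1*61^(  -  1)*89^1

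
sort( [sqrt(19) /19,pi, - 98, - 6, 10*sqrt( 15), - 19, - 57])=[ - 98 ,  -  57, - 19, - 6,  sqrt( 19) /19,  pi  ,  10 *sqrt( 15 )] 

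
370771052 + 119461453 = 490232505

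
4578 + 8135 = 12713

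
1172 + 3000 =4172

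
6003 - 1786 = 4217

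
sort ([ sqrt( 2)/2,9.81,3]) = [sqrt(2) /2,3,9.81]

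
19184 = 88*218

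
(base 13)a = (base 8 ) 12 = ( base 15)a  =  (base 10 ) 10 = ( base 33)A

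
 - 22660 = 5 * (-4532)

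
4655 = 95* 49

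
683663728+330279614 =1013943342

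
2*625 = 1250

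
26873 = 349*77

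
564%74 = 46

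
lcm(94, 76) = 3572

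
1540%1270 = 270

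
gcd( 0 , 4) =4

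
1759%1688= 71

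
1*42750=42750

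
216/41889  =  72/13963 = 0.01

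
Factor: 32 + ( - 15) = 17^1 = 17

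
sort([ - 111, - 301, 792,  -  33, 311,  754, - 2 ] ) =[ - 301, - 111, - 33, - 2, 311, 754, 792]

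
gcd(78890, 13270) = 10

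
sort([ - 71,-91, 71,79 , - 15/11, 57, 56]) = [-91,  -  71, - 15/11, 56, 57, 71, 79]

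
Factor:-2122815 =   -  3^1*5^1*137^1*1033^1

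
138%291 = 138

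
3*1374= 4122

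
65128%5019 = 4900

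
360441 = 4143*87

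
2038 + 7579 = 9617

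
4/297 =4/297 = 0.01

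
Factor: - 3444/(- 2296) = 3/2 = 2^ (-1)*3^1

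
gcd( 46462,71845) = 1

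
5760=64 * 90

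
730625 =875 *835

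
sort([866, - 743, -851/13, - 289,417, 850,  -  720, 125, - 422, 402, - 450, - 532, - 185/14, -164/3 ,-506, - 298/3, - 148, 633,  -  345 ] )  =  [  -  743, - 720, - 532, - 506,  -  450, - 422,  -  345,-289, - 148,- 298/3, -851/13, - 164/3, - 185/14,125, 402, 417,633, 850,866]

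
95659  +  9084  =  104743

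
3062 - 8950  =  -5888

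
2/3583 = 2/3583 = 0.00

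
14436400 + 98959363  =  113395763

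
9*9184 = 82656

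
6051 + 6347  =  12398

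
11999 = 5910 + 6089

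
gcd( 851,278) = 1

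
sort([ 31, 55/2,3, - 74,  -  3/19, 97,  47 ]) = [ - 74,  -  3/19, 3, 55/2,31,  47,97]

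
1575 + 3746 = 5321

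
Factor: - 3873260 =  - 2^2*5^1*193663^1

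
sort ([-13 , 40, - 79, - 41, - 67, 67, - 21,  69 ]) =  [ - 79 , - 67, -41 , - 21 , - 13, 40, 67, 69 ]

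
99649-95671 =3978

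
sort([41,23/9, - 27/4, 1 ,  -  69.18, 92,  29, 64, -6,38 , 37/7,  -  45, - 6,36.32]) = [ - 69.18, - 45, - 27/4 , - 6, - 6 , 1, 23/9 , 37/7, 29 , 36.32, 38, 41, 64, 92]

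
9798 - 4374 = 5424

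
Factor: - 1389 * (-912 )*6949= 2^4*3^2 * 19^1 * 463^1*6949^1  =  8802770832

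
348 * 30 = 10440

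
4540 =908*5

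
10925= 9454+1471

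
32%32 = 0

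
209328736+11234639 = 220563375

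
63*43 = 2709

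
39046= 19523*2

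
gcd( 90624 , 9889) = 1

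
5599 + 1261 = 6860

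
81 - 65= 16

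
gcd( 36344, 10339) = 7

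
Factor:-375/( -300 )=5/4 = 2^(-2)* 5^1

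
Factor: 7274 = 2^1*3637^1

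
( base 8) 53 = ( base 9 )47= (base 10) 43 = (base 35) 18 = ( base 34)19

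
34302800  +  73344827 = 107647627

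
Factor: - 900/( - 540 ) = 5/3 = 3^( -1)*5^1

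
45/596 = 45/596=0.08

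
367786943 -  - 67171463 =434958406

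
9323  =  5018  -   - 4305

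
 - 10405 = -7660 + -2745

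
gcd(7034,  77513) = 1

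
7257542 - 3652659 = 3604883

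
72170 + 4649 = 76819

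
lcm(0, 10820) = 0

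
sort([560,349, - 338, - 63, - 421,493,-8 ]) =[ -421, - 338, - 63, - 8,349, 493 , 560 ] 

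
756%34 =8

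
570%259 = 52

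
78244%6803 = 3411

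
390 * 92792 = 36188880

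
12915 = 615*21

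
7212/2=3606= 3606.00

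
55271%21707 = 11857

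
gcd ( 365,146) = 73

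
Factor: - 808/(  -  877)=2^3*101^1*877^(-1)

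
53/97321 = 53/97321  =  0.00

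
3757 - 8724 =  - 4967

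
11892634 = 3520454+8372180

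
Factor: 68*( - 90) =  - 6120 = - 2^3*3^2*5^1*17^1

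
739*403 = 297817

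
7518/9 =2506/3= 835.33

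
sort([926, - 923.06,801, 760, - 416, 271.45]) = [-923.06, - 416,  271.45,  760, 801,926] 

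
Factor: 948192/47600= 498/25   =  2^1*3^1*5^( - 2)*83^1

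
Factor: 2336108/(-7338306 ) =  - 1168054/3669153  =  - 2^1*3^(-1)*584027^1 * 1223051^(-1) 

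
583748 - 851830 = - 268082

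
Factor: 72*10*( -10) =-2^5*3^2*5^2=-  7200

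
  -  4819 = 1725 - 6544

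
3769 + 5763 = 9532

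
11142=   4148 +6994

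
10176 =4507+5669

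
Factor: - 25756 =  - 2^2*47^1 * 137^1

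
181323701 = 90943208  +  90380493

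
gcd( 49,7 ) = 7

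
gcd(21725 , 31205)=395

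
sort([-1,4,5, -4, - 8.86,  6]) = [ - 8.86,-4, - 1,4,5,6]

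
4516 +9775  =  14291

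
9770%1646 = 1540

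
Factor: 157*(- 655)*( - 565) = 58101775 = 5^2*113^1*131^1*157^1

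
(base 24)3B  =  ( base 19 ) 47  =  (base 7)146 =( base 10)83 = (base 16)53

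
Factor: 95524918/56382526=439^( - 1)*2731^1*17489^1*64217^ ( - 1 )=47762459/28191263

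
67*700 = 46900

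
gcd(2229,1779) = 3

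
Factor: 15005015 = 5^1*3001003^1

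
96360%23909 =724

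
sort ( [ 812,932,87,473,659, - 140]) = [  -  140,87,473,659, 812,932] 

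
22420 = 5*4484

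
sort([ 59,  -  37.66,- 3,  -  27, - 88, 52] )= [-88, - 37.66 , - 27  , - 3, 52, 59]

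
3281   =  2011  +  1270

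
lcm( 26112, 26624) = 1357824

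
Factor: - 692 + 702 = 2^1*5^1 = 10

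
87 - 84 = 3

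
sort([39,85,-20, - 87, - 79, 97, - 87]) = [ -87, - 87, - 79,-20, 39 , 85, 97]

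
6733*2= 13466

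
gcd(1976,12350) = 494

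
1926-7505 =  - 5579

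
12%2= 0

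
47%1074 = 47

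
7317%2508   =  2301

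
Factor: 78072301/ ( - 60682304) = -2^ ( - 6)*197^( -1 )*4813^( - 1)*8273^1*9437^1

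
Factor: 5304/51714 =2^2*3^(  -  1)*13^(  -  1) = 4/39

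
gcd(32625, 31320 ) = 1305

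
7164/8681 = 7164/8681 = 0.83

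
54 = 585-531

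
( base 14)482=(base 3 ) 1020021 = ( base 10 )898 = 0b1110000010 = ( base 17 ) 31e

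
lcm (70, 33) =2310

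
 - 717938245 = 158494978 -876433223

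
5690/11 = 5690/11 = 517.27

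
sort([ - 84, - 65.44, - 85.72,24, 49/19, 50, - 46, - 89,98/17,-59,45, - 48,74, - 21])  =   [ - 89,  -  85.72 , - 84, - 65.44 , - 59, - 48, - 46, - 21,  49/19,98/17,  24, 45,50,74]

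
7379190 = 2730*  2703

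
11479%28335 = 11479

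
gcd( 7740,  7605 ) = 45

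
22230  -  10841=11389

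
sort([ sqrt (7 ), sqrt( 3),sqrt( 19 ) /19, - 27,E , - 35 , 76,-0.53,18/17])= [-35,-27 ,-0.53, sqrt(19)/19 , 18/17, sqrt( 3 ), sqrt( 7 ),E,76]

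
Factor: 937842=2^1*3^1*156307^1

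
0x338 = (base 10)824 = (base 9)1115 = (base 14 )42c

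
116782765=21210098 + 95572667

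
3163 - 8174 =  - 5011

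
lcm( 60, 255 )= 1020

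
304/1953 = 304/1953 =0.16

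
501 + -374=127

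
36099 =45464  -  9365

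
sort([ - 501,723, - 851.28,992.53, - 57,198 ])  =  [ - 851.28, - 501, - 57, 198,723 , 992.53]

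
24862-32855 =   -  7993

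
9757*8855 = 86398235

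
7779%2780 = 2219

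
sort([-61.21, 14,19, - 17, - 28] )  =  [ - 61.21, - 28,-17, 14, 19] 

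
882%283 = 33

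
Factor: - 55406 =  - 2^1*13^1  *2131^1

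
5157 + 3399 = 8556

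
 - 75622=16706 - 92328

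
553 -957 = -404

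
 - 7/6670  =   - 7/6670  =  - 0.00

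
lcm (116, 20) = 580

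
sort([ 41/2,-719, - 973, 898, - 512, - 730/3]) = [ - 973, - 719, - 512, - 730/3, 41/2, 898]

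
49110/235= 208+46/47 =208.98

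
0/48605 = 0 = 0.00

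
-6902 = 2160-9062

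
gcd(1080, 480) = 120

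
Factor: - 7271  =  -11^1*661^1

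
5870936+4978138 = 10849074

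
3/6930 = 1/2310 = 0.00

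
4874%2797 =2077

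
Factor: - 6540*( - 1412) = 2^4 * 3^1*5^1*109^1*353^1 = 9234480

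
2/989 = 2/989 = 0.00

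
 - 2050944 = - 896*2289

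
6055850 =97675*62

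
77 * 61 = 4697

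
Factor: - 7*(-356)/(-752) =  - 623/188  =  -  2^( - 2 )*7^1*47^( - 1)*89^1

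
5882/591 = 9 + 563/591 = 9.95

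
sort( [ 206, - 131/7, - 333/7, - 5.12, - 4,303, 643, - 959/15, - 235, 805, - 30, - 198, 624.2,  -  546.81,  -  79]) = [ - 546.81, - 235, - 198, - 79, - 959/15, - 333/7, - 30, -131/7,  -  5.12,-4, 206,303 , 624.2  ,  643,805 ] 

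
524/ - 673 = - 1+149/673 = -0.78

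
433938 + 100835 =534773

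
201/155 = 1+46/155 = 1.30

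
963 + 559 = 1522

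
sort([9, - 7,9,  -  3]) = [ - 7, - 3,9 , 9 ]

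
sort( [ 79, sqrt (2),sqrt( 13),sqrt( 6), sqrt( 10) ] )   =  [sqrt( 2), sqrt( 6), sqrt( 10), sqrt(13), 79]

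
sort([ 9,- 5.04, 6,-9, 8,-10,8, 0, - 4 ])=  [ - 10, -9, - 5.04, - 4,  0, 6, 8,  8,  9 ] 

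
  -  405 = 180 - 585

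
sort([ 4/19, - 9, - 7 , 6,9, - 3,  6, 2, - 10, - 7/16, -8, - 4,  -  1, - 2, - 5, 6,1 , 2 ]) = [ - 10, -9, - 8, - 7, - 5,-4, - 3, - 2,-1,  -  7/16, 4/19,1,2,2, 6,6, 6, 9] 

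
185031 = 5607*33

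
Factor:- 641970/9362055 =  - 2^1*3^1*7^1*479^( - 1 )*1019^1 * 1303^( - 1) = - 42798/624137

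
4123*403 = 1661569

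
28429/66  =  430 + 49/66 = 430.74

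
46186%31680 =14506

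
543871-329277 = 214594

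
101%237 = 101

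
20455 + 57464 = 77919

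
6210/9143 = 6210/9143 = 0.68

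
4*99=396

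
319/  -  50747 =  - 319/50747 = -0.01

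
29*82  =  2378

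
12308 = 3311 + 8997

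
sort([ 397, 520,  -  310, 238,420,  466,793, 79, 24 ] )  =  [-310,24 , 79,238, 397,420 , 466,520, 793] 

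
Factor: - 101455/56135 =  - 197/109= - 109^ ( - 1 ) * 197^1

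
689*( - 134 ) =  - 92326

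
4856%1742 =1372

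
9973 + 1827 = 11800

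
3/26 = 3/26 = 0.12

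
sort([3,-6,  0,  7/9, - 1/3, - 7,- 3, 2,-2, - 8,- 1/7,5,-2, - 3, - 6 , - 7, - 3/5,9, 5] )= [-8 ,-7,- 7,-6, - 6,  -  3, - 3,-2 ,-2,-3/5,  -  1/3,-1/7,0,  7/9,2,3, 5, 5,  9 ] 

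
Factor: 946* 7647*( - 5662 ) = - 2^2*3^1 * 11^1*19^1 * 43^1 * 149^1*2549^1 = - 40959259044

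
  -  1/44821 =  - 1 + 44820/44821=   - 0.00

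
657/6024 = 219/2008 = 0.11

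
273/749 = 39/107  =  0.36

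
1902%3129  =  1902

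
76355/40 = 15271/8 = 1908.88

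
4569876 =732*6243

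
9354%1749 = 609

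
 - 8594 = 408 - 9002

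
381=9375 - 8994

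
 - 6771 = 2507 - 9278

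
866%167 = 31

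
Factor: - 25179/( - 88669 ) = 3597/12667 = 3^1*11^1*53^(  -  1 )*109^1 * 239^(  -  1)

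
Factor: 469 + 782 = 3^2  *139^1 = 1251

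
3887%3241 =646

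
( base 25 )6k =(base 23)79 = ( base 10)170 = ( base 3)20022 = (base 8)252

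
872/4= 218 = 218.00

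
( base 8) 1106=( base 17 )204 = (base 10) 582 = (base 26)MA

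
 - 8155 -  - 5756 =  - 2399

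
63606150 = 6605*9630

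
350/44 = 7 + 21/22=7.95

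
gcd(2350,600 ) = 50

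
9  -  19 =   -  10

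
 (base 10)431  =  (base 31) DS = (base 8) 657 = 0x1AF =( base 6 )1555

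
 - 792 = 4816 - 5608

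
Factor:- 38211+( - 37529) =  - 75740= -2^2 *5^1*7^1*541^1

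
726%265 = 196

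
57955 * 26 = 1506830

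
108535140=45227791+63307349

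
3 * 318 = 954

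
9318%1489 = 384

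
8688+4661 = 13349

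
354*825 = 292050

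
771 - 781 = - 10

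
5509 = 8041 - 2532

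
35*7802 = 273070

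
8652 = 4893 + 3759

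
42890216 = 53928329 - 11038113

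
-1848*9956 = - 18398688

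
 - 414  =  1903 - 2317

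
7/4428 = 7/4428 = 0.00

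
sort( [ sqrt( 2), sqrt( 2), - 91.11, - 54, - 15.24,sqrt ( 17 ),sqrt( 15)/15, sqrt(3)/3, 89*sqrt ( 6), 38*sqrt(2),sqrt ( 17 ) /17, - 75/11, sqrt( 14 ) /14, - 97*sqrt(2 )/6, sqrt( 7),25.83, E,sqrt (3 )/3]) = [ - 91.11, - 54, - 97 * sqrt( 2)/6, - 15.24, - 75/11, sqrt( 17 )/17,  sqrt( 15)/15, sqrt( 14)/14, sqrt( 3)/3,sqrt( 3)/3, sqrt (2), sqrt( 2), sqrt( 7),E , sqrt(17), 25.83, 38*sqrt( 2) , 89*sqrt(6)]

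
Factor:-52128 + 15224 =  - 2^3*7^1*659^1 = -  36904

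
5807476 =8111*716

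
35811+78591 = 114402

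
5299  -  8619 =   -  3320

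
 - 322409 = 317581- 639990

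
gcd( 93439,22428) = 1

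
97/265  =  97/265 =0.37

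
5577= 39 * 143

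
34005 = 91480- 57475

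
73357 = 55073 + 18284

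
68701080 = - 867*( - 79240)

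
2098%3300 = 2098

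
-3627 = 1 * ( - 3627 ) 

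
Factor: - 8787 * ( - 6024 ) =2^3 * 3^2*29^1*101^1*251^1 =52932888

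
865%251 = 112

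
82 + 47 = 129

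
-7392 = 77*(  -  96)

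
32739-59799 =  - 27060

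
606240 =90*6736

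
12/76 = 3/19 = 0.16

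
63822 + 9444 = 73266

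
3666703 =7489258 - 3822555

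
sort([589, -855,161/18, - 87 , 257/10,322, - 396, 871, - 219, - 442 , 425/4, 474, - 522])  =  [ -855, - 522 , - 442 , - 396,-219, - 87, 161/18, 257/10,425/4,322,474, 589,871 ] 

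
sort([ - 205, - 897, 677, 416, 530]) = [  -  897, - 205,  416, 530 , 677] 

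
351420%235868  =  115552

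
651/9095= 651/9095 = 0.07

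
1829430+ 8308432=10137862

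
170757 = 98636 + 72121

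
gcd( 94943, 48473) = 1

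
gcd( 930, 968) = 2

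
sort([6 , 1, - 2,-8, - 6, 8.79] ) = [ - 8, - 6, - 2,  1, 6 , 8.79] 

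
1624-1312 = 312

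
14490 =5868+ 8622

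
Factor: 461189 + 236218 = 3^1*31^1*7499^1= 697407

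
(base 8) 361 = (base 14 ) 133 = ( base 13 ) 157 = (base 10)241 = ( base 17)e3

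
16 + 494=510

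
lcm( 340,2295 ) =9180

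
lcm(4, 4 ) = 4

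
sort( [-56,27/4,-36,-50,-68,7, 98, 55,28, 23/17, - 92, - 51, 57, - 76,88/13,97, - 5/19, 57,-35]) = [-92,- 76, - 68 ,- 56,-51, - 50, - 36, -35, - 5/19 , 23/17, 27/4 , 88/13,7,  28, 55, 57,57, 97,98]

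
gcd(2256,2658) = 6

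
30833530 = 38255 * 806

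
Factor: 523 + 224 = 747  =  3^2 * 83^1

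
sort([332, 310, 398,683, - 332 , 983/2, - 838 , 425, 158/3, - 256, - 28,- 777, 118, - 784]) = [-838, -784, - 777,-332, - 256,  -  28,158/3, 118,310, 332, 398, 425, 983/2, 683]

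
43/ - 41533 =-1  +  41490/41533 =- 0.00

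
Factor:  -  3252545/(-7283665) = 23^1*83^( - 1 )*17551^( - 1)*28283^1 = 650509/1456733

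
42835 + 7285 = 50120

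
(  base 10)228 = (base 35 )6I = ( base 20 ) B8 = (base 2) 11100100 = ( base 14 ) 124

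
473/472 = 473/472 = 1.00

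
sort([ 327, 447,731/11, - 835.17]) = [ - 835.17, 731/11, 327,  447 ]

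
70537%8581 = 1889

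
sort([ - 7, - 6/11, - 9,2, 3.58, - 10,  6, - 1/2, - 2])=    [  -  10, - 9,-7,  -  2  , - 6/11, -1/2, 2,3.58 , 6]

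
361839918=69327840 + 292512078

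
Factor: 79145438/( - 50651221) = -2^1*17^1 * 23^( - 3 )*181^( - 1 )* 101209^1 = -  3441106/2202227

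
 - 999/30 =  - 333/10=- 33.30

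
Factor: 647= 647^1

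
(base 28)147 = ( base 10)903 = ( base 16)387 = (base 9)1213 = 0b1110000111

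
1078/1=1078 =1078.00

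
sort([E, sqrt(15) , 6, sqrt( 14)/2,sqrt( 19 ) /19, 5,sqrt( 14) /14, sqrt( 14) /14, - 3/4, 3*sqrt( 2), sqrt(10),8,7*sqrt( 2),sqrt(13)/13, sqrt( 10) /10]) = [ - 3/4,sqrt(19) /19, sqrt(14)/14, sqrt( 14) /14, sqrt( 13)/13 , sqrt( 10)/10,  sqrt(14 )/2,E, sqrt( 10)  ,  sqrt( 15 ), 3*sqrt(2), 5,6, 8 , 7*sqrt (2)]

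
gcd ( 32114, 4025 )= 1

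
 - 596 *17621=  -  10502116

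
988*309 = 305292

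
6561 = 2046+4515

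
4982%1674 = 1634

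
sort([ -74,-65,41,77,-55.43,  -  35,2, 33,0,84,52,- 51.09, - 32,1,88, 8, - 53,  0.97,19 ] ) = [- 74,- 65, - 55.43, - 53 , - 51.09, -35, -32,0,0.97, 1,2,8  ,  19,33, 41,52 , 77,84,88]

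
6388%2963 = 462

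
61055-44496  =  16559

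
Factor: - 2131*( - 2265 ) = 4826715  =  3^1*5^1 * 151^1*2131^1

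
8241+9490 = 17731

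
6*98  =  588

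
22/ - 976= - 1 + 477/488=- 0.02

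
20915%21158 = 20915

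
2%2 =0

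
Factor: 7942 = 2^1*11^1*19^2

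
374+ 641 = 1015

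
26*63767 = 1657942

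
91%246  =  91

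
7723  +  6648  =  14371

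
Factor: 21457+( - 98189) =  - 2^2*19183^1 = -76732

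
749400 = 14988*50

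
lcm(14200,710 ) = 14200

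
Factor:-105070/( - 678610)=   133/859 = 7^1*19^1*859^ ( -1) 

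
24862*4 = 99448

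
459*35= 16065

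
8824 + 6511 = 15335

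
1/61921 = 1/61921  =  0.00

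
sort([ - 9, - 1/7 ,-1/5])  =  [ - 9, -1/5 , - 1/7]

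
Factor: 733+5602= 6335 = 5^1*7^1*181^1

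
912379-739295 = 173084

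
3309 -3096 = 213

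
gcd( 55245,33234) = 87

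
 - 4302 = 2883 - 7185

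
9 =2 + 7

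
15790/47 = 15790/47= 335.96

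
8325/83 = 8325/83 =100.30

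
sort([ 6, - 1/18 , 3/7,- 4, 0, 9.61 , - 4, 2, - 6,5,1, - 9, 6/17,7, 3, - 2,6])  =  [ - 9, - 6, - 4 , - 4 , - 2 , - 1/18,0, 6/17 , 3/7 , 1, 2, 3,5,6, 6, 7 , 9.61] 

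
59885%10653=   6620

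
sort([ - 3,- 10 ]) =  [  -  10, - 3] 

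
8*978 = 7824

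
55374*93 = 5149782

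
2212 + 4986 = 7198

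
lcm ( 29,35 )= 1015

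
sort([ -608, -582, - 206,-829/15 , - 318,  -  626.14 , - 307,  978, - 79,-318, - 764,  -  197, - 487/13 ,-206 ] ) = [ - 764,- 626.14,-608, - 582, - 318,-318,  -  307, - 206, - 206, - 197, - 79, - 829/15,- 487/13,978 ] 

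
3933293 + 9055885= 12989178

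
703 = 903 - 200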